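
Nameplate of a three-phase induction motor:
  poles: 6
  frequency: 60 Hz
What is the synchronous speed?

1200 rpm

n_s = 120f/p = 120×60/6 = 1200 rpm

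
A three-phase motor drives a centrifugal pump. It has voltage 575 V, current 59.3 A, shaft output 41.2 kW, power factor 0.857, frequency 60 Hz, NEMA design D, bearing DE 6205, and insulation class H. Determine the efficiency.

P_out = 41.2 kW = 41200 W
P_in = √3·V_L·I_L·cosφ = 1.732 × 575 × 59.3 × 0.857 = 50612 W
η = P_out / P_in = 41200 / 50612 = 0.814 = 81.4%

81.4 %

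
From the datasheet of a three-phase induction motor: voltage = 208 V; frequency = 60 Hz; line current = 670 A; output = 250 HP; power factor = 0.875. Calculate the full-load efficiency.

88.3 %

P_out = 250 × 746 = 186500 W
P_in = √3·V_L·I_L·cosφ = 1.732 × 208 × 670 × 0.875 = 211200 W
η = P_out / P_in = 186500 / 211200 = 0.883 = 88.3%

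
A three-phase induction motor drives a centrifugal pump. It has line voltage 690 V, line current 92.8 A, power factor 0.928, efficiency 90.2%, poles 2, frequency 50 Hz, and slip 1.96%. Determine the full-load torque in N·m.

301 N·m

P_in = √3·V·I·cosφ = 1.732 × 690 × 92.8 × 0.928 = 102918 W
P_out = η·P_in = 0.902 × 102918 = 92832 W
n_s = 120×50/2 = 3000 rpm; n = 3000×(1−0.0196) = 2941 rpm
ω = 2π×2941/60 = 308 rad/s
τ = P_out/ω = 92832/308 = 301 N·m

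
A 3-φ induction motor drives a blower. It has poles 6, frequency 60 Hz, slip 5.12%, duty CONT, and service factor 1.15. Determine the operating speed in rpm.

1139 rpm

n_s = 120f/p = 120×60/6 = 1200 rpm
n = n_s(1 − s) = 1200 × (1 − 0.0512) = 1139 rpm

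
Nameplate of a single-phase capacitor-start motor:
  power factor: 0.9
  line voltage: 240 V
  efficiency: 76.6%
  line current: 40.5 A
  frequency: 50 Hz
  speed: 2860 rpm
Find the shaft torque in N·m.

P_in = V·I·cosφ = 240 × 40.5 × 0.9 = 8748 W
P_out = η·P_in = 0.766 × 8748 = 6701 W
n = 2860 rpm
ω = 2π×2860/60 = 299.5 rad/s
τ = P_out/ω = 6701/299.5 = 22.4 N·m

22.4 N·m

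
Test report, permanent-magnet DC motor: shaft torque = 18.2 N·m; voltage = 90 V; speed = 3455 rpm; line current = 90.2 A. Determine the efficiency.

ω = 2π × 3455/60 = 361.8 rad/s; P_out = τω = 18.2 × 361.8 = 6585 W
P_in = V·I = 90 × 90.2 = 8118 W
η = P_out / P_in = 6585 / 8118 = 0.811 = 81.1%

81.1 %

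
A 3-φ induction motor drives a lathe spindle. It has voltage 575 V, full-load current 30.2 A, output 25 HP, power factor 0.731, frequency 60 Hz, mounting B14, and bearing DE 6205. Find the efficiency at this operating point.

84.8 %

P_out = 25 × 746 = 18650 W
P_in = √3·V_L·I_L·cosφ = 1.732 × 575 × 30.2 × 0.731 = 21986 W
η = P_out / P_in = 18650 / 21986 = 0.848 = 84.8%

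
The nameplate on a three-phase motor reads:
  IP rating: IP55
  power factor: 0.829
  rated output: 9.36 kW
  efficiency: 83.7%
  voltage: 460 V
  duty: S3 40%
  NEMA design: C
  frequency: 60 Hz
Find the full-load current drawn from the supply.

P_out = 9.36 kW = 9360 W
P_in = P_out / η = 9360 / 0.837 = 11183 W
I_L = P_in / (√3·V_L·cosφ) = 11183 / (1.732 × 460 × 0.829) = 16.9 A

16.9 A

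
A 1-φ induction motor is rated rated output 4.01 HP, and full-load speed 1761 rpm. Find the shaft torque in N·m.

16.2 N·m

P_out = 4.01 × 746 = 2991 W
ω = 2π × 1761/60 = 184.4 rad/s
τ = P_out/ω = 2991/184.4 = 16.2 N·m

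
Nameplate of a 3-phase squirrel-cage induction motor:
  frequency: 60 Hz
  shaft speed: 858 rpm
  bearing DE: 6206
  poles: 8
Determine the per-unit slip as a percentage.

4.67 %

n_s = 120f/p = 120×60/8 = 900 rpm
s = (n_s − n)/n_s = (900 − 858)/900 = 0.0467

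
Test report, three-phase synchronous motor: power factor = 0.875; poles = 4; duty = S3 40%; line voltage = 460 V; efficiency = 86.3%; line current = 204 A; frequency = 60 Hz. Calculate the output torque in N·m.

P_in = √3·V·I·cosφ = 1.732 × 460 × 204 × 0.875 = 142215 W
P_out = η·P_in = 0.863 × 142215 = 122732 W
n = n_s = 120×60/4 = 1800 rpm (synchronous)
ω = 2π×1800/60 = 188.5 rad/s
τ = P_out/ω = 122732/188.5 = 651 N·m

651 N·m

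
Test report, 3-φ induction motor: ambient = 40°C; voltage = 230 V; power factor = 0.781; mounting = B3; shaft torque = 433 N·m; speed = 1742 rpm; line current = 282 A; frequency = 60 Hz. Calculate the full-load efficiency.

ω = 2π × 1742/60 = 182.4 rad/s; P_out = τω = 433 × 182.4 = 78979 W
P_in = √3·V_L·I_L·cosφ = 1.732 × 230 × 282 × 0.781 = 87736 W
η = P_out / P_in = 78979 / 87736 = 0.900 = 90.0%

90.0 %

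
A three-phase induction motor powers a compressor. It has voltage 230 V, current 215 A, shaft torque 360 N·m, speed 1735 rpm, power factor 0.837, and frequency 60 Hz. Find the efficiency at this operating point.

91.2 %

ω = 2π × 1735/60 = 181.7 rad/s; P_out = τω = 360 × 181.7 = 65412 W
P_in = √3·V_L·I_L·cosφ = 1.732 × 230 × 215 × 0.837 = 71687 W
η = P_out / P_in = 65412 / 71687 = 0.912 = 91.2%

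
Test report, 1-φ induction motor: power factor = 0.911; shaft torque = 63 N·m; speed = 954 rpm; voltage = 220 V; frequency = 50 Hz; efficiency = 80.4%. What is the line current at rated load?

39.1 A

ω = 2π×954/60 = 99.9 rad/s; P_out = τω = 63 × 99.9 = 6294 W
P_in = P_out / η = 6294 / 0.804 = 7828 W
I = P_in / (V·cosφ) = 7828 / (220 × 0.911) = 39.1 A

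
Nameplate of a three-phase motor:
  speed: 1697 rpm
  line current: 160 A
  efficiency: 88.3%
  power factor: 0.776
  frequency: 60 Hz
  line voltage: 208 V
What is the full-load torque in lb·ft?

164 lb·ft

P_in = √3·V·I·cosφ = 1.732 × 208 × 160 × 0.776 = 44729 W
P_out = η·P_in = 0.883 × 44729 = 39496 W
n = 1697 rpm
ω = 2π×1697/60 = 177.7 rad/s
τ = P_out/ω = 39496/177.7 = 222.3 N·m
In lb·ft: 222.3/1.356 = 164 lb·ft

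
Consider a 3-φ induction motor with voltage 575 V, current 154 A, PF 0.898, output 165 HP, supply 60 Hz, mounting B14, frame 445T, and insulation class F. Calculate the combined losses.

14600 W

P_in = √3·V·I·cosφ = 1.732×575×154×0.898 = 137725 W
P_out = 165×746 = 123090 W
Losses = P_in − P_out = 137725 − 123090 = 14635 W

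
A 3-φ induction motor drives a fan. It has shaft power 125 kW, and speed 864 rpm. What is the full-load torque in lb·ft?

1020 lb·ft

ω = 2π × 864/60 = 90.48 rad/s
τ = P/ω = 125000/90.48 = 1382 N·m
In lb·ft: 1382/1.356 = 1020 lb·ft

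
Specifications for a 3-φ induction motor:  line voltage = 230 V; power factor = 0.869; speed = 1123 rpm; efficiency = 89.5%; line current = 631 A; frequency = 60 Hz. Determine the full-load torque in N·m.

P_in = √3·V·I·cosφ = 1.732 × 230 × 631 × 0.869 = 218436 W
P_out = η·P_in = 0.895 × 218436 = 195500 W
n = 1123 rpm
ω = 2π×1123/60 = 117.6 rad/s
τ = P_out/ω = 195500/117.6 = 1660 N·m

1660 N·m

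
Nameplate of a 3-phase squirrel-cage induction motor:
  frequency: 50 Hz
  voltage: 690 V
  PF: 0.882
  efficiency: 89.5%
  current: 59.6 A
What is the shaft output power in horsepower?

75.4 HP

P_in = √3·V·I·cosφ = 1.732 × 690 × 59.6 × 0.882 = 62822 W
P_out = η·P_in = 0.895 × 62822 = 56226 W
= 56226/746 = 75.4 HP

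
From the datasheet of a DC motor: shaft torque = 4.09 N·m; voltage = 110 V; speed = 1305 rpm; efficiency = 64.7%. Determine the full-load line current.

ω = 2π×1305/60 = 136.7 rad/s; P_out = τω = 4.09 × 136.7 = 559 W
P_in = P_out / η = 559 / 0.647 = 864 W
I = P_in / V = 864 / 110 = 7.85 A

7.85 A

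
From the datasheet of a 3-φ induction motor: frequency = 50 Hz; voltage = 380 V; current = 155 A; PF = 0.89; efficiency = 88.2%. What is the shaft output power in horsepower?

P_in = √3·V·I·cosφ = 1.732 × 380 × 155 × 0.89 = 90793 W
P_out = η·P_in = 0.882 × 90793 = 80079 W
= 80079/746 = 107 HP

107 HP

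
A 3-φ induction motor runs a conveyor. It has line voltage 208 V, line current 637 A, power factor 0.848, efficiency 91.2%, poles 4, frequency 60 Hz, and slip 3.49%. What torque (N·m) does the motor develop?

976 N·m

P_in = √3·V·I·cosφ = 1.732 × 208 × 637 × 0.848 = 194602 W
P_out = η·P_in = 0.912 × 194602 = 177477 W
n_s = 120×60/4 = 1800 rpm; n = 1800×(1−0.0349) = 1737 rpm
ω = 2π×1737/60 = 181.9 rad/s
τ = P_out/ω = 177477/181.9 = 976 N·m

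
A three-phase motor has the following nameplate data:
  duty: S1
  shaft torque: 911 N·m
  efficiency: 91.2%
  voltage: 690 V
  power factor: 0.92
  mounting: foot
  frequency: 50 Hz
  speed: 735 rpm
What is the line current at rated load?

69.9 A

ω = 2π×735/60 = 76.97 rad/s; P_out = τω = 911 × 76.97 = 70120 W
P_in = P_out / η = 70120 / 0.912 = 76886 W
I_L = P_in / (√3·V_L·cosφ) = 76886 / (1.732 × 690 × 0.92) = 69.9 A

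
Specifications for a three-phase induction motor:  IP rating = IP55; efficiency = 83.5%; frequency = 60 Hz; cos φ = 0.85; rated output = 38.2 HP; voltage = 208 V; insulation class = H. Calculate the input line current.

P_out = 38.2 × 746 = 28497 W
P_in = P_out / η = 28497 / 0.835 = 34128 W
I_L = P_in / (√3·V_L·cosφ) = 34128 / (1.732 × 208 × 0.85) = 111 A

111 A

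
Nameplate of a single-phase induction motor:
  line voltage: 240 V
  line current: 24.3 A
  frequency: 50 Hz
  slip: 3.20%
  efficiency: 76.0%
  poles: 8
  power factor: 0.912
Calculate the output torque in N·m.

53.2 N·m

P_in = V·I·cosφ = 240 × 24.3 × 0.912 = 5319 W
P_out = η·P_in = 0.76 × 5319 = 4042 W
n_s = 120×50/8 = 750 rpm; n = 750×(1−0.032) = 726 rpm
ω = 2π×726/60 = 76.03 rad/s
τ = P_out/ω = 4042/76.03 = 53.2 N·m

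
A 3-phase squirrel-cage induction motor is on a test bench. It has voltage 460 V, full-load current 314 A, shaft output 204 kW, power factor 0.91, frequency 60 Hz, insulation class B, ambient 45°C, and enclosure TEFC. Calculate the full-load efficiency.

89.6 %

P_out = 204 kW = 204000 W
P_in = √3·V_L·I_L·cosφ = 1.732 × 460 × 314 × 0.91 = 227655 W
η = P_out / P_in = 204000 / 227655 = 0.896 = 89.6%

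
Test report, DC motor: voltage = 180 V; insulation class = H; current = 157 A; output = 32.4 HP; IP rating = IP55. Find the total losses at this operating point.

4.09 kW

P_in = V·I = 180×157 = 28260 W
P_out = 32.4×746 = 24170 W
Losses = P_in − P_out = 28260 − 24170 = 4090 W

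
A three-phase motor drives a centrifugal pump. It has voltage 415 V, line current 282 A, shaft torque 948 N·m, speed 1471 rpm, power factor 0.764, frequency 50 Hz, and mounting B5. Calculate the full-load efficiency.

94.3 %

ω = 2π × 1471/60 = 154 rad/s; P_out = τω = 948 × 154 = 145992 W
P_in = √3·V_L·I_L·cosφ = 1.732 × 415 × 282 × 0.764 = 154860 W
η = P_out / P_in = 145992 / 154860 = 0.943 = 94.3%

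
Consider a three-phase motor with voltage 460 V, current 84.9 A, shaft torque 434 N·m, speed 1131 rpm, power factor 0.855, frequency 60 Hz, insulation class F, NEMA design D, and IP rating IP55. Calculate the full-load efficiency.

ω = 2π × 1131/60 = 118.4 rad/s; P_out = τω = 434 × 118.4 = 51386 W
P_in = √3·V_L·I_L·cosφ = 1.732 × 460 × 84.9 × 0.855 = 57834 W
η = P_out / P_in = 51386 / 57834 = 0.889 = 88.9%

88.9 %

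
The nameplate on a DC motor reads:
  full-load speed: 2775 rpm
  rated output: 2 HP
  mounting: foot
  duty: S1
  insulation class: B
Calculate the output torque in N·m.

P_out = 2 × 746 = 1492 W
ω = 2π × 2775/60 = 290.6 rad/s
τ = P_out/ω = 1492/290.6 = 5.13 N·m

5.13 N·m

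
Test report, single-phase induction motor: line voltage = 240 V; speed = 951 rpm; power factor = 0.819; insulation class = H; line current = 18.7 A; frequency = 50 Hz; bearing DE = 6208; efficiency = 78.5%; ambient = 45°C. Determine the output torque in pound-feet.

21.4 lb·ft

P_in = V·I·cosφ = 240 × 18.7 × 0.819 = 3676 W
P_out = η·P_in = 0.785 × 3676 = 2886 W
n = 951 rpm
ω = 2π×951/60 = 99.59 rad/s
τ = P_out/ω = 2886/99.59 = 28.98 N·m
In lb·ft: 28.98/1.356 = 21.4 lb·ft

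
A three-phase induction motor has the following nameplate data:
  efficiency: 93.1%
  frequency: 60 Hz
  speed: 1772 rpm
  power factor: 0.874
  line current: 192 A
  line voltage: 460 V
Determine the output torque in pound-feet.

495 lb·ft

P_in = √3·V·I·cosφ = 1.732 × 460 × 192 × 0.874 = 133696 W
P_out = η·P_in = 0.931 × 133696 = 124471 W
n = 1772 rpm
ω = 2π×1772/60 = 185.6 rad/s
τ = P_out/ω = 124471/185.6 = 670.6 N·m
In lb·ft: 670.6/1.356 = 495 lb·ft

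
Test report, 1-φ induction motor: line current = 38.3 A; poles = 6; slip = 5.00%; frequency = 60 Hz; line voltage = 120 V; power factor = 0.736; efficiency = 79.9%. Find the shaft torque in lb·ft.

16.7 lb·ft

P_in = V·I·cosφ = 120 × 38.3 × 0.736 = 3383 W
P_out = η·P_in = 0.799 × 3383 = 2703 W
n_s = 120×60/6 = 1200 rpm; n = 1200×(1−0.05) = 1140 rpm
ω = 2π×1140/60 = 119.4 rad/s
τ = P_out/ω = 2703/119.4 = 22.64 N·m
In lb·ft: 22.64/1.356 = 16.7 lb·ft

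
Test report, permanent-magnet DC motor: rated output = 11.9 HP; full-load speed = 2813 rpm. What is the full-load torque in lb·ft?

22.2 lb·ft

P_out = 11.9 × 746 = 8877 W
ω = 2π × 2813/60 = 294.6 rad/s
τ = P_out/ω = 8877/294.6 = 30.13 N·m
In lb·ft: 30.13/1.356 = 22.2 lb·ft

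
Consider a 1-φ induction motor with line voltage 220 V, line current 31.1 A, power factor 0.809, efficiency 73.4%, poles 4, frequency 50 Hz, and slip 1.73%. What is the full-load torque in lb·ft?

19.4 lb·ft

P_in = V·I·cosφ = 220 × 31.1 × 0.809 = 5535 W
P_out = η·P_in = 0.734 × 5535 = 4063 W
n_s = 120×50/4 = 1500 rpm; n = 1500×(1−0.0173) = 1474 rpm
ω = 2π×1474/60 = 154.4 rad/s
τ = P_out/ω = 4063/154.4 = 26.31 N·m
In lb·ft: 26.31/1.356 = 19.4 lb·ft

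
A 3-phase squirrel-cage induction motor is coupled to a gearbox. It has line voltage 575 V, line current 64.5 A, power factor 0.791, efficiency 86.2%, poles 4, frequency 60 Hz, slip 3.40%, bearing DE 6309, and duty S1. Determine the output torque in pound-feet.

177 lb·ft

P_in = √3·V·I·cosφ = 1.732 × 575 × 64.5 × 0.791 = 50810 W
P_out = η·P_in = 0.862 × 50810 = 43798 W
n_s = 120×60/4 = 1800 rpm; n = 1800×(1−0.034) = 1739 rpm
ω = 2π×1739/60 = 182.1 rad/s
τ = P_out/ω = 43798/182.1 = 240.5 N·m
In lb·ft: 240.5/1.356 = 177 lb·ft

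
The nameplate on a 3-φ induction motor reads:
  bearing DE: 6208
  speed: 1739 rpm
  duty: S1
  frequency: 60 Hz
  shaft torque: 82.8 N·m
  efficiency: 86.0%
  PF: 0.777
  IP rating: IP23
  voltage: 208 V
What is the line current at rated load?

62.6 A

ω = 2π×1739/60 = 182.1 rad/s; P_out = τω = 82.8 × 182.1 = 15078 W
P_in = P_out / η = 15078 / 0.860 = 17533 W
I_L = P_in / (√3·V_L·cosφ) = 17533 / (1.732 × 208 × 0.777) = 62.6 A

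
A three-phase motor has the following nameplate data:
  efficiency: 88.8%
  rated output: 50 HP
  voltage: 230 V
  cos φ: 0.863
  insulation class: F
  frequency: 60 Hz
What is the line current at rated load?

122 A

P_out = 50 × 746 = 37300 W
P_in = P_out / η = 37300 / 0.888 = 42005 W
I_L = P_in / (√3·V_L·cosφ) = 42005 / (1.732 × 230 × 0.863) = 122 A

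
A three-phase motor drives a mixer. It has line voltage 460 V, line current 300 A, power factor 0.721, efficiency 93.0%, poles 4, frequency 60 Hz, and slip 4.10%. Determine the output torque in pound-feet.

P_in = √3·V·I·cosφ = 1.732 × 460 × 300 × 0.721 = 172331 W
P_out = η·P_in = 0.93 × 172331 = 160268 W
n_s = 120×60/4 = 1800 rpm; n = 1800×(1−0.041) = 1726 rpm
ω = 2π×1726/60 = 180.7 rad/s
τ = P_out/ω = 160268/180.7 = 886.9 N·m
In lb·ft: 886.9/1.356 = 654 lb·ft

654 lb·ft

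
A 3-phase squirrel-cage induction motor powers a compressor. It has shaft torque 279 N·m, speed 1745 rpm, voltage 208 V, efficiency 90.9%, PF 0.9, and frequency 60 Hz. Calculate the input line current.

173 A

ω = 2π×1745/60 = 182.7 rad/s; P_out = τω = 279 × 182.7 = 50973 W
P_in = P_out / η = 50973 / 0.909 = 56076 W
I_L = P_in / (√3·V_L·cosφ) = 56076 / (1.732 × 208 × 0.9) = 173 A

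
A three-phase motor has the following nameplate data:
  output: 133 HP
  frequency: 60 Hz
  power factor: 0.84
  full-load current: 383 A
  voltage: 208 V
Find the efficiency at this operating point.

P_out = 133 × 746 = 99218 W
P_in = √3·V_L·I_L·cosφ = 1.732 × 208 × 383 × 0.84 = 115902 W
η = P_out / P_in = 99218 / 115902 = 0.856 = 85.6%

85.6 %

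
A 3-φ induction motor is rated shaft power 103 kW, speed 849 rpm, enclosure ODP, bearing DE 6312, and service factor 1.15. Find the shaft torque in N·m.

1160 N·m

ω = 2π × 849/60 = 88.91 rad/s
τ = P/ω = 103000/88.91 = 1160 N·m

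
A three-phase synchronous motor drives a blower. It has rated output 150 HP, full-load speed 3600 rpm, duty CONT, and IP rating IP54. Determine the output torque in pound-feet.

219 lb·ft

P_out = 150 × 746 = 111900 W
ω = 2π × 3600/60 = 377 rad/s
τ = P_out/ω = 111900/377 = 296.8 N·m
In lb·ft: 296.8/1.356 = 219 lb·ft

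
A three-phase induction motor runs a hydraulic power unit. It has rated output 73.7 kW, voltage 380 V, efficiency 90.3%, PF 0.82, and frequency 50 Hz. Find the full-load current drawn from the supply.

151 A

P_out = 73.7 kW = 73700 W
P_in = P_out / η = 73700 / 0.903 = 81617 W
I_L = P_in / (√3·V_L·cosφ) = 81617 / (1.732 × 380 × 0.82) = 151 A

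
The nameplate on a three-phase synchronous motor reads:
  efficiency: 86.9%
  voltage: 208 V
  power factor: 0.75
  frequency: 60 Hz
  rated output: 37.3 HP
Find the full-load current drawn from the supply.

P_out = 37.3 × 746 = 27826 W
P_in = P_out / η = 27826 / 0.869 = 32021 W
I_L = P_in / (√3·V_L·cosφ) = 32021 / (1.732 × 208 × 0.75) = 119 A

119 A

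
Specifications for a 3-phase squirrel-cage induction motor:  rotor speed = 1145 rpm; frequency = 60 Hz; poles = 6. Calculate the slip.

4.58 %

n_s = 120f/p = 120×60/6 = 1200 rpm
s = (n_s − n)/n_s = (1200 − 1145)/1200 = 0.0458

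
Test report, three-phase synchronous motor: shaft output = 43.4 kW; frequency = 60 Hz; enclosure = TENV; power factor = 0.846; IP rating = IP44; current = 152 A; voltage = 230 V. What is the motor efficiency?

84.7 %

P_out = 43.4 kW = 43400 W
P_in = √3·V_L·I_L·cosφ = 1.732 × 230 × 152 × 0.846 = 51226 W
η = P_out / P_in = 43400 / 51226 = 0.847 = 84.7%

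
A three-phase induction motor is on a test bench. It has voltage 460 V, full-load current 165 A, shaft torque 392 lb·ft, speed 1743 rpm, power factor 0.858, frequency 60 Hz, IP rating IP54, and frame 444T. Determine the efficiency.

τ = 392 lb·ft × 1.356 = 531.6 N·m
ω = 2π × 1743/60 = 182.5 rad/s; P_out = τω = 531.6 × 182.5 = 97017 W
P_in = √3·V_L·I_L·cosφ = 1.732 × 460 × 165 × 0.858 = 112792 W
η = P_out / P_in = 97017 / 112792 = 0.860 = 86.0%

86.0 %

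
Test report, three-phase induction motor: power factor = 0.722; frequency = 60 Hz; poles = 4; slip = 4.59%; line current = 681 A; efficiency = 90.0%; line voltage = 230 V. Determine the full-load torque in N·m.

980 N·m

P_in = √3·V·I·cosφ = 1.732 × 230 × 681 × 0.722 = 195866 W
P_out = η·P_in = 0.9 × 195866 = 176279 W
n_s = 120×60/4 = 1800 rpm; n = 1800×(1−0.0459) = 1717 rpm
ω = 2π×1717/60 = 179.8 rad/s
τ = P_out/ω = 176279/179.8 = 980 N·m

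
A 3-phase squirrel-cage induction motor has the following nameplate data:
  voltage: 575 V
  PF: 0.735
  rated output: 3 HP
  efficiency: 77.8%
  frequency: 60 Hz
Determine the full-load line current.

P_out = 3 × 746 = 2238 W
P_in = P_out / η = 2238 / 0.778 = 2877 W
I_L = P_in / (√3·V_L·cosφ) = 2877 / (1.732 × 575 × 0.735) = 3.93 A

3.93 A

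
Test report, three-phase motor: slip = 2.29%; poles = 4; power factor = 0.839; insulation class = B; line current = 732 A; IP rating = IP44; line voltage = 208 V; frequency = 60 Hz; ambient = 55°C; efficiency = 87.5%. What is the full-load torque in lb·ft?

P_in = √3·V·I·cosφ = 1.732 × 208 × 732 × 0.839 = 221251 W
P_out = η·P_in = 0.875 × 221251 = 193595 W
n_s = 120×60/4 = 1800 rpm; n = 1800×(1−0.0229) = 1759 rpm
ω = 2π×1759/60 = 184.2 rad/s
τ = P_out/ω = 193595/184.2 = 1051 N·m
In lb·ft: 1051/1.356 = 775 lb·ft

775 lb·ft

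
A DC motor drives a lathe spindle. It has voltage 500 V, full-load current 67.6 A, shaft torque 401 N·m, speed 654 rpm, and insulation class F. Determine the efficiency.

ω = 2π × 654/60 = 68.49 rad/s; P_out = τω = 401 × 68.49 = 27464 W
P_in = V·I = 500 × 67.6 = 33800 W
η = P_out / P_in = 27464 / 33800 = 0.813 = 81.3%

81.3 %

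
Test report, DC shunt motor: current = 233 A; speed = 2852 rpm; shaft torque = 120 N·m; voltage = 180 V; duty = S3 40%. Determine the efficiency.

ω = 2π × 2852/60 = 298.7 rad/s; P_out = τω = 120 × 298.7 = 35844 W
P_in = V·I = 180 × 233 = 41940 W
η = P_out / P_in = 35844 / 41940 = 0.855 = 85.5%

85.5 %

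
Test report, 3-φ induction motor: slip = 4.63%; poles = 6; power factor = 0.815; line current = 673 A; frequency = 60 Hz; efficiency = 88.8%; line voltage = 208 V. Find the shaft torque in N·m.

P_in = √3·V·I·cosφ = 1.732 × 208 × 673 × 0.815 = 197599 W
P_out = η·P_in = 0.888 × 197599 = 175468 W
n_s = 120×60/6 = 1200 rpm; n = 1200×(1−0.0463) = 1144 rpm
ω = 2π×1144/60 = 119.8 rad/s
τ = P_out/ω = 175468/119.8 = 1460 N·m

1460 N·m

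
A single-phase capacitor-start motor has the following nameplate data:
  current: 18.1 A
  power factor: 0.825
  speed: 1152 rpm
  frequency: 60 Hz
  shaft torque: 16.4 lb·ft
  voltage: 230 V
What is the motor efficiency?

78.1 %

τ = 16.4 lb·ft × 1.356 = 22.24 N·m
ω = 2π × 1152/60 = 120.6 rad/s; P_out = τω = 22.24 × 120.6 = 2682 W
P_in = V·I·cosφ = 230 × 18.1 × 0.825 = 3434 W
η = P_out / P_in = 2682 / 3434 = 0.781 = 78.1%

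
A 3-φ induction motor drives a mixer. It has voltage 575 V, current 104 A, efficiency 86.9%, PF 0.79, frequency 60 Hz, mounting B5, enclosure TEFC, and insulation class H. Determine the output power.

P_in = √3·V·I·cosφ = 1.732 × 575 × 104 × 0.79 = 81823 W
P_out = η·P_in = 0.869 × 81823 = 71104 W

71.1 kW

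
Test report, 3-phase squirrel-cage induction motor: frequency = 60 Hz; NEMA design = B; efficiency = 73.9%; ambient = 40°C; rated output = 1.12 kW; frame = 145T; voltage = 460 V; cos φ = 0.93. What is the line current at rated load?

2.05 A

P_out = 1.12 kW = 1120 W
P_in = P_out / η = 1120 / 0.739 = 1516 W
I_L = P_in / (√3·V_L·cosφ) = 1516 / (1.732 × 460 × 0.93) = 2.05 A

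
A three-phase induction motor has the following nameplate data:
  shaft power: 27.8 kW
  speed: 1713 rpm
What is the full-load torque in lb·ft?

114 lb·ft

ω = 2π × 1713/60 = 179.4 rad/s
τ = P/ω = 27800/179.4 = 155 N·m
In lb·ft: 155/1.356 = 114 lb·ft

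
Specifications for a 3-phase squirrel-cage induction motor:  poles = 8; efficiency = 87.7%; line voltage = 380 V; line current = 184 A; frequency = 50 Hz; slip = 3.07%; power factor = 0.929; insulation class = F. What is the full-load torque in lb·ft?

956 lb·ft

P_in = √3·V·I·cosφ = 1.732 × 380 × 184 × 0.929 = 112503 W
P_out = η·P_in = 0.877 × 112503 = 98665 W
n_s = 120×50/8 = 750 rpm; n = 750×(1−0.0307) = 727 rpm
ω = 2π×727/60 = 76.13 rad/s
τ = P_out/ω = 98665/76.13 = 1296 N·m
In lb·ft: 1296/1.356 = 956 lb·ft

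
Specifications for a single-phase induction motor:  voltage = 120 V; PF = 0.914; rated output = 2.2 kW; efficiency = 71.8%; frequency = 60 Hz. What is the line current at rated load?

P_out = 2.2 kW = 2200 W
P_in = P_out / η = 2200 / 0.718 = 3064 W
I = P_in / (V·cosφ) = 3064 / (120 × 0.914) = 27.9 A

27.9 A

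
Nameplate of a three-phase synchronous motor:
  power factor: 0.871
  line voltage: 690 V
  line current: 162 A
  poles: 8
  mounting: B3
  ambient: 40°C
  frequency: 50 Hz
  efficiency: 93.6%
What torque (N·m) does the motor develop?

2010 N·m

P_in = √3·V·I·cosφ = 1.732 × 690 × 162 × 0.871 = 168628 W
P_out = η·P_in = 0.936 × 168628 = 157836 W
n = n_s = 120×50/8 = 750 rpm (synchronous)
ω = 2π×750/60 = 78.54 rad/s
τ = P_out/ω = 157836/78.54 = 2010 N·m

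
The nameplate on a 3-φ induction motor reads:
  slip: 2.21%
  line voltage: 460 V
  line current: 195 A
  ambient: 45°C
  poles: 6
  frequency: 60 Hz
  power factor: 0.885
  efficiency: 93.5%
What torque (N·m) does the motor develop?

P_in = √3·V·I·cosφ = 1.732 × 460 × 195 × 0.885 = 137494 W
P_out = η·P_in = 0.935 × 137494 = 128557 W
n_s = 120×60/6 = 1200 rpm; n = 1200×(1−0.0221) = 1173 rpm
ω = 2π×1173/60 = 122.8 rad/s
τ = P_out/ω = 128557/122.8 = 1050 N·m

1050 N·m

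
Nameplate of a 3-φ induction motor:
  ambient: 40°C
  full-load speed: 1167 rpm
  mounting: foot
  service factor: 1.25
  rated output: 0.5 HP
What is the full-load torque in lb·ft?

P_out = 0.5 × 746 = 373 W
ω = 2π × 1167/60 = 122.2 rad/s
τ = P_out/ω = 373/122.2 = 3.052 N·m
In lb·ft: 3.052/1.356 = 2.25 lb·ft

2.25 lb·ft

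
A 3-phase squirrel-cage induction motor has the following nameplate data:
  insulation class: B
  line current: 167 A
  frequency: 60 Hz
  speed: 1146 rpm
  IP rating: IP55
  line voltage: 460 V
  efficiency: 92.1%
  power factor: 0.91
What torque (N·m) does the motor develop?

929 N·m

P_in = √3·V·I·cosφ = 1.732 × 460 × 167 × 0.91 = 121078 W
P_out = η·P_in = 0.921 × 121078 = 111513 W
n = 1146 rpm
ω = 2π×1146/60 = 120 rad/s
τ = P_out/ω = 111513/120 = 929 N·m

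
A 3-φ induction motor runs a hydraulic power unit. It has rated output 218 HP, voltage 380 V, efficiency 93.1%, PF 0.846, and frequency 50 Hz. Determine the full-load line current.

P_out = 218 × 746 = 162628 W
P_in = P_out / η = 162628 / 0.931 = 174681 W
I_L = P_in / (√3·V_L·cosφ) = 174681 / (1.732 × 380 × 0.846) = 314 A

314 A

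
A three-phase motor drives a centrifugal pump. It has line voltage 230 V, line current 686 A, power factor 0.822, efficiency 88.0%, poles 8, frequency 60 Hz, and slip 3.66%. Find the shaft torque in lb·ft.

1610 lb·ft

P_in = √3·V·I·cosφ = 1.732 × 230 × 686 × 0.822 = 224632 W
P_out = η·P_in = 0.88 × 224632 = 197676 W
n_s = 120×60/8 = 900 rpm; n = 900×(1−0.0366) = 867 rpm
ω = 2π×867/60 = 90.79 rad/s
τ = P_out/ω = 197676/90.79 = 2177 N·m
In lb·ft: 2177/1.356 = 1610 lb·ft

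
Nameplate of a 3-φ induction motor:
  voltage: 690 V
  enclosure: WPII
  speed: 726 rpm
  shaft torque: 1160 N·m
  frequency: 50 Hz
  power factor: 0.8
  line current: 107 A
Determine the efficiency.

ω = 2π × 726/60 = 76.03 rad/s; P_out = τω = 1160 × 76.03 = 88195 W
P_in = √3·V_L·I_L·cosφ = 1.732 × 690 × 107 × 0.8 = 102299 W
η = P_out / P_in = 88195 / 102299 = 0.862 = 86.2%

86.2 %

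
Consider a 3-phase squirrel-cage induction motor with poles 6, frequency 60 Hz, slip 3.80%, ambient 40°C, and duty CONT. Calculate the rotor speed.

1154 rpm

n_s = 120f/p = 120×60/6 = 1200 rpm
n = n_s(1 − s) = 1200 × (1 − 0.038) = 1154 rpm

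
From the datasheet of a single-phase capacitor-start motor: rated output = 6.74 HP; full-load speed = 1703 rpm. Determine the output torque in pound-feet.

20.8 lb·ft

P_out = 6.74 × 746 = 5028 W
ω = 2π × 1703/60 = 178.3 rad/s
τ = P_out/ω = 5028/178.3 = 28.2 N·m
In lb·ft: 28.2/1.356 = 20.8 lb·ft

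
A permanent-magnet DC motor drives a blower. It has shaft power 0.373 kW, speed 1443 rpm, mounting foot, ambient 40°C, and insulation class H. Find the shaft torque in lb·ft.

1.82 lb·ft

ω = 2π × 1443/60 = 151.1 rad/s
τ = P/ω = 373/151.1 = 2.469 N·m
In lb·ft: 2.469/1.356 = 1.82 lb·ft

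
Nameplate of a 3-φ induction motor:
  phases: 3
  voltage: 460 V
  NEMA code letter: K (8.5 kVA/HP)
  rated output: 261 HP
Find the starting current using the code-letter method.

S_LR = 8.5 × 261 = 2218.5 kVA
I_LR = S_LR/(√3·V_L) = 2218500/(1.732×460) = 2780 A

2780 A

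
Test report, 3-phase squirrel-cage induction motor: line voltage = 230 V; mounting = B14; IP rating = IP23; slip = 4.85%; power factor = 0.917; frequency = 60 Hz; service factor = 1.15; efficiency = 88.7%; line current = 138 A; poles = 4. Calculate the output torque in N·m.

249 N·m

P_in = √3·V·I·cosφ = 1.732 × 230 × 138 × 0.917 = 50411 W
P_out = η·P_in = 0.887 × 50411 = 44715 W
n_s = 120×60/4 = 1800 rpm; n = 1800×(1−0.0485) = 1713 rpm
ω = 2π×1713/60 = 179.4 rad/s
τ = P_out/ω = 44715/179.4 = 249 N·m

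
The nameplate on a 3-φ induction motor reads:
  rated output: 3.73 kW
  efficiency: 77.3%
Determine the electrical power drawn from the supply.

4.83 kW

P_out = 3730 W
P_in = P_out/η = 3730/0.773 = 4825 W = 4.83 kW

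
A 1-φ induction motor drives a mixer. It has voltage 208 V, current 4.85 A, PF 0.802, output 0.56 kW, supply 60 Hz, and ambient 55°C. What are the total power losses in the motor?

249 W

P_in = V·I·cosφ = 208×4.85×0.802 = 809 W
P_out = 560 W
Losses = P_in − P_out = 809 − 560 = 249 W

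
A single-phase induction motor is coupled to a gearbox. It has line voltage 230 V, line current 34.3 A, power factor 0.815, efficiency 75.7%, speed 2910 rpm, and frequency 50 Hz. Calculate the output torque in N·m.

P_in = V·I·cosφ = 230 × 34.3 × 0.815 = 6430 W
P_out = η·P_in = 0.757 × 6430 = 4868 W
n = 2910 rpm
ω = 2π×2910/60 = 304.7 rad/s
τ = P_out/ω = 4868/304.7 = 16 N·m

16 N·m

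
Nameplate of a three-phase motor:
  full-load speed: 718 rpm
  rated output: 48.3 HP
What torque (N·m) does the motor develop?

479 N·m

P_out = 48.3 × 746 = 36032 W
ω = 2π × 718/60 = 75.19 rad/s
τ = P_out/ω = 36032/75.19 = 479 N·m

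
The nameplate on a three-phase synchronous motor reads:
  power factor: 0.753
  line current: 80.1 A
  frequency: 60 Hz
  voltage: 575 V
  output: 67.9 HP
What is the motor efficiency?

84.3 %

P_out = 67.9 × 746 = 50653 W
P_in = √3·V_L·I_L·cosφ = 1.732 × 575 × 80.1 × 0.753 = 60068 W
η = P_out / P_in = 50653 / 60068 = 0.843 = 84.3%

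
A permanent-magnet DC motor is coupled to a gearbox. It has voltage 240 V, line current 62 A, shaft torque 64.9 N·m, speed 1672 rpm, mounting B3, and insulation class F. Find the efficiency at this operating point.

76.4 %

ω = 2π × 1672/60 = 175.1 rad/s; P_out = τω = 64.9 × 175.1 = 11364 W
P_in = V·I = 240 × 62 = 14880 W
η = P_out / P_in = 11364 / 14880 = 0.764 = 76.4%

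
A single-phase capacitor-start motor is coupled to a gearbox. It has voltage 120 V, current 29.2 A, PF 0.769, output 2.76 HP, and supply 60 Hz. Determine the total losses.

P_in = V·I·cosφ = 120×29.2×0.769 = 2695 W
P_out = 2.76×746 = 2059 W
Losses = P_in − P_out = 2695 − 2059 = 636 W

636 W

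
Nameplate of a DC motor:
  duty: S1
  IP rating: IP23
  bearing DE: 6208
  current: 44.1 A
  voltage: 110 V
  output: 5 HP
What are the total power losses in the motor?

1.12 kW

P_in = V·I = 110×44.1 = 4851 W
P_out = 5×746 = 3730 W
Losses = P_in − P_out = 4851 − 3730 = 1121 W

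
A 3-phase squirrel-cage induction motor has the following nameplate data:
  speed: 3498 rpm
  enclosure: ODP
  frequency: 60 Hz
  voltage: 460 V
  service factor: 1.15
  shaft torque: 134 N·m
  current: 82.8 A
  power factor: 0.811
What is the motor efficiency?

91.7 %

ω = 2π × 3498/60 = 366.3 rad/s; P_out = τω = 134 × 366.3 = 49084 W
P_in = √3·V_L·I_L·cosφ = 1.732 × 460 × 82.8 × 0.811 = 53500 W
η = P_out / P_in = 49084 / 53500 = 0.917 = 91.7%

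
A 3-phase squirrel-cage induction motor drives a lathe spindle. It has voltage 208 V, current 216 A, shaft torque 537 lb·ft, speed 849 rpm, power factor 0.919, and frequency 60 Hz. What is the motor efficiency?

90.5 %

τ = 537 lb·ft × 1.356 = 728.2 N·m
ω = 2π × 849/60 = 88.91 rad/s; P_out = τω = 728.2 × 88.91 = 64744 W
P_in = √3·V_L·I_L·cosφ = 1.732 × 208 × 216 × 0.919 = 71512 W
η = P_out / P_in = 64744 / 71512 = 0.905 = 90.5%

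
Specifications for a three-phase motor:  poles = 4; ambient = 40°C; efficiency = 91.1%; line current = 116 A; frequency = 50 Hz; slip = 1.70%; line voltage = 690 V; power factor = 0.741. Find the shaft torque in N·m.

606 N·m

P_in = √3·V·I·cosφ = 1.732 × 690 × 116 × 0.741 = 102724 W
P_out = η·P_in = 0.911 × 102724 = 93582 W
n_s = 120×50/4 = 1500 rpm; n = 1500×(1−0.017) = 1475 rpm
ω = 2π×1475/60 = 154.5 rad/s
τ = P_out/ω = 93582/154.5 = 606 N·m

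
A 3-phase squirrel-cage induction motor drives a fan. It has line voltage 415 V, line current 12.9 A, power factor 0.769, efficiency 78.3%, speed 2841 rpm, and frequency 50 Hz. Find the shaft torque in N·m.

P_in = √3·V·I·cosφ = 1.732 × 415 × 12.9 × 0.769 = 7130 W
P_out = η·P_in = 0.783 × 7130 = 5583 W
n = 2841 rpm
ω = 2π×2841/60 = 297.5 rad/s
τ = P_out/ω = 5583/297.5 = 18.8 N·m

18.8 N·m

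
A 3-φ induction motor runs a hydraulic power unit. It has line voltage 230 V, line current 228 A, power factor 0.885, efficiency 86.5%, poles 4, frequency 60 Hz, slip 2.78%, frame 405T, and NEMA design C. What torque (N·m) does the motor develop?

P_in = √3·V·I·cosφ = 1.732 × 230 × 228 × 0.885 = 80381 W
P_out = η·P_in = 0.865 × 80381 = 69530 W
n_s = 120×60/4 = 1800 rpm; n = 1800×(1−0.0278) = 1750 rpm
ω = 2π×1750/60 = 183.3 rad/s
τ = P_out/ω = 69530/183.3 = 379 N·m

379 N·m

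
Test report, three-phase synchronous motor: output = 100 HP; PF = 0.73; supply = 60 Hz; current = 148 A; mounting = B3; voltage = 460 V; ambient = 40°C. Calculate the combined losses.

11.5 kW

P_in = √3·V·I·cosφ = 1.732×460×148×0.73 = 86078 W
P_out = 100×746 = 74600 W
Losses = P_in − P_out = 86078 − 74600 = 11478 W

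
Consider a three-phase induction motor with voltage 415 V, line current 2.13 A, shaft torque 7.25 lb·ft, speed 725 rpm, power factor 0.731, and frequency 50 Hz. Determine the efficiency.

τ = 7.25 lb·ft × 1.356 = 9.831 N·m
ω = 2π × 725/60 = 75.92 rad/s; P_out = τω = 9.831 × 75.92 = 746 W
P_in = √3·V_L·I_L·cosφ = 1.732 × 415 × 2.13 × 0.731 = 1119 W
η = P_out / P_in = 746 / 1119 = 0.667 = 66.7%

66.7 %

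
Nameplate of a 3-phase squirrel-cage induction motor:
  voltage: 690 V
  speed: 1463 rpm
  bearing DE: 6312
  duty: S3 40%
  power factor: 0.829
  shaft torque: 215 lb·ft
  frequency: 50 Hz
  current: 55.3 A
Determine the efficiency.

81.5 %

τ = 215 lb·ft × 1.356 = 291.5 N·m
ω = 2π × 1463/60 = 153.2 rad/s; P_out = τω = 291.5 × 153.2 = 44658 W
P_in = √3·V_L·I_L·cosφ = 1.732 × 690 × 55.3 × 0.829 = 54787 W
η = P_out / P_in = 44658 / 54787 = 0.815 = 81.5%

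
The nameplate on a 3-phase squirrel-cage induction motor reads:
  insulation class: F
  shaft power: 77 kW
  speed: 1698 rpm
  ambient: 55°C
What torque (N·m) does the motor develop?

433 N·m

ω = 2π × 1698/60 = 177.8 rad/s
τ = P/ω = 77000/177.8 = 433 N·m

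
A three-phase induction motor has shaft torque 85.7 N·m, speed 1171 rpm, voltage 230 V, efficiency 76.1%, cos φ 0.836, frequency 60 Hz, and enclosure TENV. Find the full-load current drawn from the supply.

41.5 A

ω = 2π×1171/60 = 122.6 rad/s; P_out = τω = 85.7 × 122.6 = 10507 W
P_in = P_out / η = 10507 / 0.761 = 13807 W
I_L = P_in / (√3·V_L·cosφ) = 13807 / (1.732 × 230 × 0.836) = 41.5 A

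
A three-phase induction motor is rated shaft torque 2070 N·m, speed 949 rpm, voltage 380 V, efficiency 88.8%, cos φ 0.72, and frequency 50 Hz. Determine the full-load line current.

489 A

ω = 2π×949/60 = 99.38 rad/s; P_out = τω = 2070 × 99.38 = 205717 W
P_in = P_out / η = 205717 / 0.888 = 231663 W
I_L = P_in / (√3·V_L·cosφ) = 231663 / (1.732 × 380 × 0.72) = 489 A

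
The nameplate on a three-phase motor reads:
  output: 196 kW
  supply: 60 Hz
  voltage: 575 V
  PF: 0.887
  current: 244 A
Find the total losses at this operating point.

P_in = √3·V·I·cosφ = 1.732×575×244×0.887 = 215541 W
P_out = 196000 W
Losses = P_in − P_out = 215541 − 196000 = 19541 W

19500 W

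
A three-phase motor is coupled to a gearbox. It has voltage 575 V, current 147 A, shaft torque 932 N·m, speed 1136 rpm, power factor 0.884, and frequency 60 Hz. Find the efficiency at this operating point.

85.7 %

ω = 2π × 1136/60 = 119 rad/s; P_out = τω = 932 × 119 = 110908 W
P_in = √3·V_L·I_L·cosφ = 1.732 × 575 × 147 × 0.884 = 129415 W
η = P_out / P_in = 110908 / 129415 = 0.857 = 85.7%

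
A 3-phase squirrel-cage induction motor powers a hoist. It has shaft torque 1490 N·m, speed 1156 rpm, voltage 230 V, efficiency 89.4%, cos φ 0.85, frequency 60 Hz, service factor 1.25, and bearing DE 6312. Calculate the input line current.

ω = 2π×1156/60 = 121.1 rad/s; P_out = τω = 1490 × 121.1 = 180439 W
P_in = P_out / η = 180439 / 0.894 = 201833 W
I_L = P_in / (√3·V_L·cosφ) = 201833 / (1.732 × 230 × 0.85) = 596 A

596 A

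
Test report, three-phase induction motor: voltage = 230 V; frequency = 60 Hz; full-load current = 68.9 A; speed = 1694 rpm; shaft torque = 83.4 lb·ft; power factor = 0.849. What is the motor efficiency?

τ = 83.4 lb·ft × 1.356 = 113.1 N·m
ω = 2π × 1694/60 = 177.4 rad/s; P_out = τω = 113.1 × 177.4 = 20064 W
P_in = √3·V_L·I_L·cosφ = 1.732 × 230 × 68.9 × 0.849 = 23303 W
η = P_out / P_in = 20064 / 23303 = 0.861 = 86.1%

86.1 %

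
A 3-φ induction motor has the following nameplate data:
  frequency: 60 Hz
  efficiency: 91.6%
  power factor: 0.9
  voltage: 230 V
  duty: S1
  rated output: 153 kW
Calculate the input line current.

P_out = 153 kW = 153000 W
P_in = P_out / η = 153000 / 0.916 = 167031 W
I_L = P_in / (√3·V_L·cosφ) = 167031 / (1.732 × 230 × 0.9) = 466 A

466 A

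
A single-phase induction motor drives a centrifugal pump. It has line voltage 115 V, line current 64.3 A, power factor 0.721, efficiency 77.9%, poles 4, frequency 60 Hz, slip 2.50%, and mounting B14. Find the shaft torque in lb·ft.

P_in = V·I·cosφ = 115 × 64.3 × 0.721 = 5331 W
P_out = η·P_in = 0.779 × 5331 = 4153 W
n_s = 120×60/4 = 1800 rpm; n = 1800×(1−0.025) = 1755 rpm
ω = 2π×1755/60 = 183.8 rad/s
τ = P_out/ω = 4153/183.8 = 22.6 N·m
In lb·ft: 22.6/1.356 = 16.7 lb·ft

16.7 lb·ft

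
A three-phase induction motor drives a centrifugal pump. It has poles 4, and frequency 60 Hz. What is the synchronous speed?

n_s = 120f/p = 120×60/4 = 1800 rpm

1800 rpm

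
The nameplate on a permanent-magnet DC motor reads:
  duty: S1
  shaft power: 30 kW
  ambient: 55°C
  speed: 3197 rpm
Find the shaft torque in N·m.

ω = 2π × 3197/60 = 334.8 rad/s
τ = P/ω = 30000/334.8 = 89.6 N·m

89.6 N·m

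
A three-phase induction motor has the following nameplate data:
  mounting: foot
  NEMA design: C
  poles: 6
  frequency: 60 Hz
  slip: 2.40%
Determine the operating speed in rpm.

n_s = 120f/p = 120×60/6 = 1200 rpm
n = n_s(1 − s) = 1200 × (1 − 0.024) = 1171 rpm

1171 rpm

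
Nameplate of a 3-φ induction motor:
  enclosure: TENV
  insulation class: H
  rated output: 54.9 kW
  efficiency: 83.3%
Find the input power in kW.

65.9 kW

P_out = 54900 W
P_in = P_out/η = 54900/0.833 = 65906 W = 65.9 kW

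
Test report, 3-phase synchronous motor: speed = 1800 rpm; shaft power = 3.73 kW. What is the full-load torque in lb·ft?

14.6 lb·ft

ω = 2π × 1800/60 = 188.5 rad/s
τ = P/ω = 3730/188.5 = 19.79 N·m
In lb·ft: 19.79/1.356 = 14.6 lb·ft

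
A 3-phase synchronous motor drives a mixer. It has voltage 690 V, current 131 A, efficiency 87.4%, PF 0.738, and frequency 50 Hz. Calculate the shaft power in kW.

P_in = √3·V·I·cosφ = 1.732 × 690 × 131 × 0.738 = 115538 W
P_out = η·P_in = 0.874 × 115538 = 100980 W

101 kW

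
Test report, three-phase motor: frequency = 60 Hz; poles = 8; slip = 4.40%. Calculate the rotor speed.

n_s = 120f/p = 120×60/8 = 900 rpm
n = n_s(1 − s) = 900 × (1 − 0.044) = 860 rpm

860 rpm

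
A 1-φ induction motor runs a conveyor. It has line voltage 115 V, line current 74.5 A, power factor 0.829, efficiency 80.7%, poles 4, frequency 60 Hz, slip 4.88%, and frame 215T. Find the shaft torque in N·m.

P_in = V·I·cosφ = 115 × 74.5 × 0.829 = 7102 W
P_out = η·P_in = 0.807 × 7102 = 5731 W
n_s = 120×60/4 = 1800 rpm; n = 1800×(1−0.0488) = 1712 rpm
ω = 2π×1712/60 = 179.3 rad/s
τ = P_out/ω = 5731/179.3 = 32 N·m

32 N·m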